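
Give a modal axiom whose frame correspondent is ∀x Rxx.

The condition is reflexivity. The T schema □p → p defines it.
Suppose □p→p is valid. At any x set V(p)={w : Rxw}. Then □p holds at x, so p holds at x, i.e. Rxx.

□p → p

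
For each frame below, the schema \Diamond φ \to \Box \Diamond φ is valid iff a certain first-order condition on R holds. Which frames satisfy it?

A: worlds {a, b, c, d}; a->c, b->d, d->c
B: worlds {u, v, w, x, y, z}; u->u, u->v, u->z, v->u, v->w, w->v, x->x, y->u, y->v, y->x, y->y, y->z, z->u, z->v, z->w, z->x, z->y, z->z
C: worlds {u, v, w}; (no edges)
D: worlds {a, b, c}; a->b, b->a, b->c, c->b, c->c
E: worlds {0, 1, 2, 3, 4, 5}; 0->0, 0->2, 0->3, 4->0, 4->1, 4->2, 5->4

C

This is the axiom for the Euclidean property; its first-order frame correspondent is \forall x \forall y \forall z (Rxy \wedge Rxz \to Ryz).
A: fails — Rac and Rac but not Rcc.
B: fails — Ruv and Ruv but not Rvv.
C: ✓.
D: fails — Rab and Rab but not Rbb.
E: fails — R02 and R00 but not R20.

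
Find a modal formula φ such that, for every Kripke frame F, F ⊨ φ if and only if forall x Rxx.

□ψ → ψ

A defining formula is □ψ → ψ (the T axiom).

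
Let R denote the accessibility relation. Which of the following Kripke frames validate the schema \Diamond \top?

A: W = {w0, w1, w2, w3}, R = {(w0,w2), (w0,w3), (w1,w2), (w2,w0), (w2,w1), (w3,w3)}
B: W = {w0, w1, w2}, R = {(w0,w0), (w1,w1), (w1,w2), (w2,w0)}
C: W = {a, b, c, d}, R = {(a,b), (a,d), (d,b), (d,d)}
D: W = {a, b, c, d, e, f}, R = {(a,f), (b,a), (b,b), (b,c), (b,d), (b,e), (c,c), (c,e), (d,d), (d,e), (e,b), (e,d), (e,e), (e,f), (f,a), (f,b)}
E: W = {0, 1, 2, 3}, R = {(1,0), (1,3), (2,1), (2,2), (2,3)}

The schema corresponds to seriality: \forall x \exists y Rxy.
A: holds.
B: holds.
C: fails — world b has no successor.
D: holds.
E: fails — world 0 has no successor.

A, B, D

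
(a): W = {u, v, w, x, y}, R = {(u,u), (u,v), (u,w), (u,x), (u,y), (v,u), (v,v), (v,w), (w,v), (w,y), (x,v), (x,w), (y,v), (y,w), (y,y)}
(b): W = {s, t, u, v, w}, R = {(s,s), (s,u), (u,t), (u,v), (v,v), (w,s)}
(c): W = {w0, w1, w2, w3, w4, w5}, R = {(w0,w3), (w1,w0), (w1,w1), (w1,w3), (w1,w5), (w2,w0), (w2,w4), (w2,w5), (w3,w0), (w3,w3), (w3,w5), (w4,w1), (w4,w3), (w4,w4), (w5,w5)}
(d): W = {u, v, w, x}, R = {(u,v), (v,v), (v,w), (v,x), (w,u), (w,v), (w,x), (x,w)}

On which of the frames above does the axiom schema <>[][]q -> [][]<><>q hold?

(a), (c), (d)

Frame correspondent (Sahlqvist): forall x forall y forall z ((xRy & x R^2 z) -> exists w (y R^2 w & z R^2 w)) — i.e. a generalized confluence (Geach) condition.
(a): ✓.
(b): fails — sRs, sR²t but no w* with sR²w* and tR²w*.
(c): ✓.
(d): ✓.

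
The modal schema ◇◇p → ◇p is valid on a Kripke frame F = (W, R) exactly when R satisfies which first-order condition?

transitivity

Equivalently (dual form): □p → □□p.
Suppose □p→□□p is valid. Take Rxy, Ryz and set V(p)={w : Rxw}. Then □p at x, so □□p at x, so □p at y, so p at z, i.e. Rxz.
Conversely, on a frame with transitivity the schema holds at every world under every valuation.
Frame condition: ∀x ∀y ∀z (Rxy ∧ Ryz → Rxz).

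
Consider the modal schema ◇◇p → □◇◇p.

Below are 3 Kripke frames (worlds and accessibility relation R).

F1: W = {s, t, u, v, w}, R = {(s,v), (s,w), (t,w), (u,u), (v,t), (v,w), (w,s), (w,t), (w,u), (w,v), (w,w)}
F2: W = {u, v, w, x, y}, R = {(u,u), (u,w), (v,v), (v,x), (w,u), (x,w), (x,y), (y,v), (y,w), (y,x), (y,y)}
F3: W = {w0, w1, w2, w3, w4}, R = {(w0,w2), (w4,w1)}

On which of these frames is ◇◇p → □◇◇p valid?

This is the axiom for a generalized confluence (Geach) condition; its first-order frame correspondent is ∀x ∀y ∀z ((xR²y ∧ xRz) → ∃w (y = w ∧ zR²w)).
F1: fails — wR²s, wRu but no w* with s=w* and uR²w*.
F2: fails — xR²v, xRw but no t with v=t and wR²t.
F3: satisfies the condition.

F3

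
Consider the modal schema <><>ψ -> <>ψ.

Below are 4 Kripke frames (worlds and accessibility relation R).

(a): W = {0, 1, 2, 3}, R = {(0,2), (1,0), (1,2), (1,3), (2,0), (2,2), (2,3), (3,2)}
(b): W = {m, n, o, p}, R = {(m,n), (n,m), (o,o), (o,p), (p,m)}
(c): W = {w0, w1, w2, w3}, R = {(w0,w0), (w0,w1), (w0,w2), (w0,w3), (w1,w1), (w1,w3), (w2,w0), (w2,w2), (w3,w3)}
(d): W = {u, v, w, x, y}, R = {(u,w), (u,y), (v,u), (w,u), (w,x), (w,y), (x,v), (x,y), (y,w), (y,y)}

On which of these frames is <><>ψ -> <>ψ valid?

This is the axiom for transitivity; its first-order frame correspondent is forall x forall y forall z (Rxy & Ryz -> Rxz).
(a): fails — R32 and R23 but not R33.
(b): fails — Rop and Rpm but not Rom.
(c): fails — Rw2w0 and Rw0w1 but not Rw2w1.
(d): fails — Ruw and Rwu but not Ruu.
Valid on no frame.

none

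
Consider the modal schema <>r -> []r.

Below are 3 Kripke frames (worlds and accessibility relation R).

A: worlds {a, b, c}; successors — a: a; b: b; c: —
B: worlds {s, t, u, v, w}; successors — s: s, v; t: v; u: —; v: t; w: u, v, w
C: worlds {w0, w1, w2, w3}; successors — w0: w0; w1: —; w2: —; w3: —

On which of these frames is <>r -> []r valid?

A, C

The schema corresponds to partial functionality: forall x forall y forall z (Rxy & Rxz -> y = z).
A: holds.
B: fails — s sees both s and v.
C: holds.
Valid on: A, C.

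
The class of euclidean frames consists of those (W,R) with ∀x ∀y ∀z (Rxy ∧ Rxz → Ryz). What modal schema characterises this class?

◇r → □◇r

The condition is the Euclidean property. The 5 schema ◇r → □◇r defines it.
Suppose ◇r→□◇r is valid. Take Rxy, Rxz and set V(r)={y}. Then ◇r at x, so □◇r at x, so ◇r at z, so some w with Rzw has r; w=y, i.e. Rzy. By symmetry of the argument, Ryz.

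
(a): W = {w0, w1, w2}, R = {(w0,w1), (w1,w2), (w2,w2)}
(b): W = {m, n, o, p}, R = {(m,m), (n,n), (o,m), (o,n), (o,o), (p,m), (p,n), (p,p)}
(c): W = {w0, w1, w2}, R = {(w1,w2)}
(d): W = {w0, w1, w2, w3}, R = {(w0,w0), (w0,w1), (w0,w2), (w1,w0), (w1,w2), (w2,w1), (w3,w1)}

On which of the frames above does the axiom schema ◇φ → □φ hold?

(a), (c)

The schema corresponds to partial functionality: ∀x ∀y ∀z (Rxy ∧ Rxz → y = z).
(a): ✓.
(b): fails — o sees both m and n.
(c): ✓.
(d): fails — w0 sees both w0 and w1.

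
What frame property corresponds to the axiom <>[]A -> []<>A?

Convergence

Suppose ◇□A→□◇A is valid. Take Rxy, Rxz and set V(A)={w : Ryw}. Then □A at y so ◇□A at x, so □◇A at x, so ◇A at z, giving w with Rzw and Ryw.
Conversely, any frame satisfying forall x forall y forall z (Rxy & Rxz -> exists w (Ryw & Rzw)) validates the schema.
So the correspondent is convergence.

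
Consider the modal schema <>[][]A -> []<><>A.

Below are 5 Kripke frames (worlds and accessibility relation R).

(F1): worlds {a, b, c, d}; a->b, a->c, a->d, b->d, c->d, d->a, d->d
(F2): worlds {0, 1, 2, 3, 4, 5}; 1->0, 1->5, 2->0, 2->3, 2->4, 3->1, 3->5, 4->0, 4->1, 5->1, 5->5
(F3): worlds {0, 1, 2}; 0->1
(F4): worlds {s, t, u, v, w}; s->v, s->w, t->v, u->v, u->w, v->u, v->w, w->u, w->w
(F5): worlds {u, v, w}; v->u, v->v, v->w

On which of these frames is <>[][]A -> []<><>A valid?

The schema corresponds to a generalized confluence (Geach) condition: forall x forall y forall z ((xRy & xRz) -> exists w (y R^2 w & z R^2 w)).
(F1): holds.
(F2): fails — 1R0, 1R0 but no w with 0R²w and 0R²w.
(F3): fails — 0R1, 0R1 but no w with 1R²w and 1R²w.
(F4): holds.
(F5): fails — vRu, vRu but no t with uR²t and uR²t.
Valid on: (F1), (F4).

(F1), (F4)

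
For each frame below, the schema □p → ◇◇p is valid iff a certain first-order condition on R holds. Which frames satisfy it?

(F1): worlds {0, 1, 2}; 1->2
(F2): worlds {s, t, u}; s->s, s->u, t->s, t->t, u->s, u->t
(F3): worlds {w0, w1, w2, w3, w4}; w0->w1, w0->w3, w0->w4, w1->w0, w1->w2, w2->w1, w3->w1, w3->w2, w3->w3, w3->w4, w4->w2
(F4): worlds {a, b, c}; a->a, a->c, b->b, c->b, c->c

The schema corresponds to a generalized confluence (Geach) condition: ∀x ∃w (xRw ∧ xR²w).
(F1): fails — at 0 but no w with 0Rw and 0R²w.
(F2): ✓.
(F3): fails — at w1 but no w with w1Rw and w1R²w.
(F4): ✓.

(F2), (F4)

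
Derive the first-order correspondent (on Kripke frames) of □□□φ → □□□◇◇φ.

This is a Sahlqvist (Geach-type) schema ◇^0□^3φ → □^3◇^2φ.
Minimal-valuation argument: fix x; take any y with xR^0y and any z with xR^3z. Set V(φ) to the set of worlds R-reachable from y in exactly 3 steps. Then □^3φ holds at y, so the antecedent holds at x; validity forces ◇^2φ at z, giving a w with zR^2w and yR^3w.
First-order correspondent: ∀x ∀z (xR³z → ∃w (xR³w ∧ zR²w)).

∀x ∀z (xR³z → ∃w (xR³w ∧ zR²w))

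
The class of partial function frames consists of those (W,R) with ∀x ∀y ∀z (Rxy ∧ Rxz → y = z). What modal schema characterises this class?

The condition is partial functionality. The CD schema ◇q → □q defines it.

◇q → □q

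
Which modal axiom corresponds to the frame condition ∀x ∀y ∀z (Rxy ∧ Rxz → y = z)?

◇r → □r

This is partial functionality; the standard corresponding axiom is CD: ◇r → □r.
Suppose ◇r→□r is valid. Take Rxy, Rxz and set V(r)={y}. Then ◇r at x, so □r at x, so r at z, i.e. z=y.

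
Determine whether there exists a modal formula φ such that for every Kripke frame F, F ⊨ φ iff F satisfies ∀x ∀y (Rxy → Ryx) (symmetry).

Yes: it is symmetry, defined by the B schema r → □◇r.
Suppose r→□◇r is valid. Take Rxy and set V(r)={x}. Then r at x, so □◇r at x, so ◇r at y, so some z with Ryz has r; z=x, i.e. Ryx.

Yes, by r → □◇r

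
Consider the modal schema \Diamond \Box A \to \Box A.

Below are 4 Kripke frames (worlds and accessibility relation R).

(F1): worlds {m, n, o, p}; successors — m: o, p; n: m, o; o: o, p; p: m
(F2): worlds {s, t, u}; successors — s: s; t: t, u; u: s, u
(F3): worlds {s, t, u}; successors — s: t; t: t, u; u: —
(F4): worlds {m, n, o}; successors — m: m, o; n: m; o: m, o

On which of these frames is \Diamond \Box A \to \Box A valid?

(F4)

Frame correspondent (Sahlqvist): \forall x \forall y \forall z (Rxy \wedge Rxz \to Ryz) — i.e. the Euclidean property.
(F1): fails — Rmp and Rmo but not Rpo.
(F2): fails — Rtu and Rtt but not Rut.
(F3): fails — Rtu and Rtt but not Rut.
(F4): satisfies the condition.
Valid on: (F4).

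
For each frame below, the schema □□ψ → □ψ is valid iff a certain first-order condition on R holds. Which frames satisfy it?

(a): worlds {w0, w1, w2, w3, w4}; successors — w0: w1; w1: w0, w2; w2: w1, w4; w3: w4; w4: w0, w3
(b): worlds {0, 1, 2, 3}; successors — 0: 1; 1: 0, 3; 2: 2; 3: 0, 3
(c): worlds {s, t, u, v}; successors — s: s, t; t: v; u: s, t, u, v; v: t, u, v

Frame correspondent (Sahlqvist): ∀x ∀y (Rxy → ∃z (Rxz ∧ Rzy)) — i.e. density.
(a): fails — Rw1w2 but no z with Rw1z and Rzw2.
(b): fails — R01 but no z with R0z and Rz1.
(c): holds.

(c)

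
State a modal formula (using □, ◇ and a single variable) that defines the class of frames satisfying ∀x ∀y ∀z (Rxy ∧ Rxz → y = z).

The condition is partial functionality. The CD schema ◇s → □s defines it.
Suppose ◇s→□s is valid. Take Rxy, Rxz and set V(s)={y}. Then ◇s at x, so □s at x, so s at z, i.e. z=y.

◇s → □s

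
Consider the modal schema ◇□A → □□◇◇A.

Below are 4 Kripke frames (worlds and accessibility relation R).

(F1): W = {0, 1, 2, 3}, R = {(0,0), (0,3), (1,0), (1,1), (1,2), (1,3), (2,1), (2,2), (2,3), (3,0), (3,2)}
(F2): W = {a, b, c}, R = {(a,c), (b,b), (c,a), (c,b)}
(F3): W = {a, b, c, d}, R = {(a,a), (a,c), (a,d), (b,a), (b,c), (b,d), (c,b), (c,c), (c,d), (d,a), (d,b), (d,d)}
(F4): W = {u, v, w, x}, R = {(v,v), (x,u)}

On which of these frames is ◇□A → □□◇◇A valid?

(F1), (F3), (F4)

The schema corresponds to a generalized confluence (Geach) condition: ∀x ∀y ∀z ((xRy ∧ xR²z) → ∃w (yRw ∧ zR²w)).
(F1): satisfies the condition.
(F2): fails — cRa, cR²b but no w with aRw and bR²w.
(F3): satisfies the condition.
(F4): satisfies the condition.
Valid on: (F1), (F3), (F4).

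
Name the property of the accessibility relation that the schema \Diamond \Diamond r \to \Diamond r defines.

This schema is equivalent to the 4 axiom □r → □□r.
It corresponds to transitivity: \forall x \forall y \forall z (Rxy \wedge Ryz \to Rxz).

transitivity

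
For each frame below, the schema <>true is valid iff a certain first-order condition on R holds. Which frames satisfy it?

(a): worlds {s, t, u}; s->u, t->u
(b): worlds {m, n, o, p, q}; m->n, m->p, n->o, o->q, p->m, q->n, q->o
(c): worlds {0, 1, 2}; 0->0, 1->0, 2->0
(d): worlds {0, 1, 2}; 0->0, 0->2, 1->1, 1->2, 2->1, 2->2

Frame correspondent (Sahlqvist): forall x exists y Rxy — i.e. seriality.
(a): fails — world u has no successor.
(b): condition met.
(c): condition met.
(d): condition met.

(b), (c), (d)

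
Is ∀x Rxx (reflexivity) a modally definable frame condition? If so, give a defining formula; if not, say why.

Yes: it is reflexivity, defined by the T schema □r → r.
Suppose □r→r is valid. At any x set V(r)={w : Rxw}. Then □r holds at x, so r holds at x, i.e. Rxx.

Definable; □r → r defines it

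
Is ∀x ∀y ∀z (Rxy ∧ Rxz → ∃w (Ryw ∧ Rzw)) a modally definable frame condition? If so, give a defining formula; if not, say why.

This is a Sahlqvist condition; the .2 axiom ◇□q → □◇q defines it.

Yes — defined by ◇□q → □◇q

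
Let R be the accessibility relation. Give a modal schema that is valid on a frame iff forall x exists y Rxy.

This is seriality; the standard corresponding axiom is D: □ψ → ◇ψ.
Suppose □ψ→◇ψ is valid. At any x set V(ψ)=W. Then □ψ at x, so ◇ψ at x, so x has a successor.

□ψ → ◇ψ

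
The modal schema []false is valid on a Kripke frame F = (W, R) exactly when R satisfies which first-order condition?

□⊥ is valid iff no world has any successor (otherwise □⊥ fails at any world with one).

emptiness of R: forall x forall y ~Rxy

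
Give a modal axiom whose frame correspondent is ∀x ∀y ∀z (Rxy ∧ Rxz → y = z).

◇r → □r

A defining formula is ◇r → □r (the CD axiom).
Suppose ◇r→□r is valid. Take Rxy, Rxz and set V(r)={y}. Then ◇r at x, so □r at x, so r at z, i.e. z=y.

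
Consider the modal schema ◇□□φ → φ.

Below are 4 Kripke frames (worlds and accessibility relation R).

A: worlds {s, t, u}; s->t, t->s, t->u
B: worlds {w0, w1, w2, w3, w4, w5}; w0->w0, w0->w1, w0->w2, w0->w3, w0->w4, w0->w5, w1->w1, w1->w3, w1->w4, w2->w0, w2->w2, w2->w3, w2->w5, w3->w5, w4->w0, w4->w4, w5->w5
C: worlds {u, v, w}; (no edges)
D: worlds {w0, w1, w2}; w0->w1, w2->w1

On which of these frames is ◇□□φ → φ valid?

This is the axiom for a generalized confluence (Geach) condition; its first-order frame correspondent is ∀x ∀y (xRy → ∃w (yR²w ∧ x = w)).
A: fails — sRt but no w with tR²w and s=w.
B: fails — w0Rw3 but no w with w3R²w and w0=w.
C: holds.
D: fails — w0Rw1 but no w with w1R²w and w0=w.
Valid on: C.

C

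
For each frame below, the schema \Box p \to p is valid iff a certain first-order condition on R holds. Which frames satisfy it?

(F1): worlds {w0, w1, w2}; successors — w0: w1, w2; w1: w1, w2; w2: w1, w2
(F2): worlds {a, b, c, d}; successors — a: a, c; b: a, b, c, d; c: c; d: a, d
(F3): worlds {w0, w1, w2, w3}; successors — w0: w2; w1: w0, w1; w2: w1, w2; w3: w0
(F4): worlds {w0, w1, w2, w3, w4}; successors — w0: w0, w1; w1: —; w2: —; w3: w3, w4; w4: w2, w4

(F2)

Frame correspondent (Sahlqvist): \forall x Rxx — i.e. reflexivity.
(F1): fails — world w0 does not see itself.
(F2): satisfies the condition.
(F3): fails — world w0 does not see itself.
(F4): fails — world w1 does not see itself.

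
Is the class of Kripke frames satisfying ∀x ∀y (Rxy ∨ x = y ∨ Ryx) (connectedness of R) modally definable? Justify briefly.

Modal frame validity is preserved under disjoint unions.
Take 3 disjoint single-world reflexive frames: each is trivially connected, but their disjoint union has 3 worlds with no edge between distinct components, so it is not connected.
So the class is not modally definable.

Not modally definable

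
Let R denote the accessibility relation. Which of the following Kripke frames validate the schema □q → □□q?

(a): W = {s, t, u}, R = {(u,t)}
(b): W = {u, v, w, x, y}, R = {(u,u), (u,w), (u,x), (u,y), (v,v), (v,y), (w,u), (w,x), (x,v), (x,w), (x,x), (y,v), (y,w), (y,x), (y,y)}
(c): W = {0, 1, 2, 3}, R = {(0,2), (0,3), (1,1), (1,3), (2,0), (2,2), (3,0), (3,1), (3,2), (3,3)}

Frame correspondent (Sahlqvist): ∀x ∀y ∀z (Rxy ∧ Ryz → Rxz) — i.e. transitivity.
(a): holds.
(b): fails — Rxw and Rwu but not Rxu.
(c): fails — R02 and R20 but not R00.
Valid on: (a).

(a)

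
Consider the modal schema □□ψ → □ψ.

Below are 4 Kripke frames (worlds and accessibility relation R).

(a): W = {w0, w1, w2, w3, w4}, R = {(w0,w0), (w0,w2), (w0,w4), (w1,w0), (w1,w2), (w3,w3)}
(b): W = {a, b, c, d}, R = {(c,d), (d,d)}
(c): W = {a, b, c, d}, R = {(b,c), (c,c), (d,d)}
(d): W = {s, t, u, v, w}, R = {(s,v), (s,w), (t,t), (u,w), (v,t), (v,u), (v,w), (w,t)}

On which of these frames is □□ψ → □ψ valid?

(a), (b), (c)

This is the axiom for density; its first-order frame correspondent is ∀x ∀y (Rxy → ∃z (Rxz ∧ Rzy)).
(a): ✓.
(b): ✓.
(c): ✓.
(d): fails — Ruw but no z with Ruz and Rzw.
Valid on: (a), (b), (c).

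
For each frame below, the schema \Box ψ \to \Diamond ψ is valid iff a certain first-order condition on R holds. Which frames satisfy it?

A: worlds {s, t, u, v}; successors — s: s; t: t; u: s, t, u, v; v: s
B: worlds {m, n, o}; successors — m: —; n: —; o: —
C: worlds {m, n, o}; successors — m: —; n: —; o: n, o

Frame correspondent (Sahlqvist): \forall x \exists y Rxy — i.e. seriality.
A: satisfies the condition.
B: fails — world m has no successor.
C: fails — world m has no successor.
Valid on: A.

A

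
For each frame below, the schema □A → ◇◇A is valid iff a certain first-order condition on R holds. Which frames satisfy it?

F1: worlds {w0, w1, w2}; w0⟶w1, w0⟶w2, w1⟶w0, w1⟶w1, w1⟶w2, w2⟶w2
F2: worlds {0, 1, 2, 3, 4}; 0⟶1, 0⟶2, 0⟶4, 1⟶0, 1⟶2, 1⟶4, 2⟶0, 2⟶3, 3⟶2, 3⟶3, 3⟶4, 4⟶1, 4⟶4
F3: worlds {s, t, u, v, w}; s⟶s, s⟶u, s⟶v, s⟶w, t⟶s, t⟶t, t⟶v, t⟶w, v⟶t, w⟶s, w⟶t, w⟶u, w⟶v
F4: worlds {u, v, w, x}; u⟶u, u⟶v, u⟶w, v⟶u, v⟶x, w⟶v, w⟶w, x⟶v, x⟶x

The schema corresponds to a generalized confluence (Geach) condition: ∀x ∃w (xRw ∧ xR²w).
F1: ✓.
F2: ✓.
F3: fails — at u but no w* with uRw* and uR²w*.
F4: ✓.

F1, F2, F4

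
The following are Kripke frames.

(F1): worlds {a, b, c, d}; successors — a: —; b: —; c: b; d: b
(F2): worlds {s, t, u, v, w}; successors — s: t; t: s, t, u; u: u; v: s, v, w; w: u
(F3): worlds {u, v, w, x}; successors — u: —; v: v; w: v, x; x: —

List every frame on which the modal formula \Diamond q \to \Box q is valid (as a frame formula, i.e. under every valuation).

This is the axiom for partial functionality; its first-order frame correspondent is \forall x \forall y \forall z (Rxy \wedge Rxz \to y = z).
(F1): holds.
(F2): fails — t sees both s and t.
(F3): fails — w sees both v and x.

(F1)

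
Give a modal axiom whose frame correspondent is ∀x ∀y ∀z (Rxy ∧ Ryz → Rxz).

□s → □□s

A defining formula is □s → □□s (the 4 axiom).
Suppose □s→□□s is valid. Take Rxy, Ryz and set V(s)={w : Rxw}. Then □s at x, so □□s at x, so □s at y, so s at z, i.e. Rxz.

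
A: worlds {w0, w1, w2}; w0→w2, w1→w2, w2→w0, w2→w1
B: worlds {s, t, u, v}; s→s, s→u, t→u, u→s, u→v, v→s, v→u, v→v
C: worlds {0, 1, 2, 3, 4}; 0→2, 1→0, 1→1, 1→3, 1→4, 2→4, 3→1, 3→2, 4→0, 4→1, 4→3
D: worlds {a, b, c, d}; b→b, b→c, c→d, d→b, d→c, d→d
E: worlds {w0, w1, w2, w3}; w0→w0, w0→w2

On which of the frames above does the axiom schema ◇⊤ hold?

Frame correspondent (Sahlqvist): ∀x ∃y Rxy — i.e. seriality.
A: ✓.
B: ✓.
C: ✓.
D: fails — world a has no successor.
E: fails — world w1 has no successor.
Valid on: A, B, C.

A, B, C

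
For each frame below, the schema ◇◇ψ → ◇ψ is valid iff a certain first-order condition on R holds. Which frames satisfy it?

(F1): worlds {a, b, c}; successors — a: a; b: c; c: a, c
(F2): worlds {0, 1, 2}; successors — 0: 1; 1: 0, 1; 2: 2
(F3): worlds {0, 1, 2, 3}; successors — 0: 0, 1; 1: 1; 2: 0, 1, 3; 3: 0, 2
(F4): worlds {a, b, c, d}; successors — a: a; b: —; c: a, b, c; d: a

(F4)

This is the axiom for transitivity; its first-order frame correspondent is ∀x ∀y ∀z (Rxy ∧ Ryz → Rxz).
(F1): fails — Rbc and Rca but not Rba.
(F2): fails — R01 and R10 but not R00.
(F3): fails — R32 and R23 but not R33.
(F4): satisfies the condition.
Valid on: (F4).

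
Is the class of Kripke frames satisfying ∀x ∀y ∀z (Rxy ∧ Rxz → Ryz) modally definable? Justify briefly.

The condition is the Euclidean property. A defining modal formula is ◇r → □◇r.
Suppose ◇r→□◇r is valid. Take Rxy, Rxz and set V(r)={y}. Then ◇r at x, so □◇r at x, so ◇r at z, so some w with Rzw has r; w=y, i.e. Rzy. By symmetry of the argument, Ryz.

Yes — defined by ◇r → □◇r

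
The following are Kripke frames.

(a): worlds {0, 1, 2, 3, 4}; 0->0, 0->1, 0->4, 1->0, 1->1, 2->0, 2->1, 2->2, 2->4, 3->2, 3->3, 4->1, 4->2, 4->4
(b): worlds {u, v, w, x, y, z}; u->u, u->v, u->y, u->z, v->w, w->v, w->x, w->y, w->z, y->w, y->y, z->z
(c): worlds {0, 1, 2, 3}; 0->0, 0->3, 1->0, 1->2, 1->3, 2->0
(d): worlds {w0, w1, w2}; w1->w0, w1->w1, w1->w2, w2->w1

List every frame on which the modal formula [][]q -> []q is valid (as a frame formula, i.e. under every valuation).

(a), (d)

This is the axiom for density; its first-order frame correspondent is forall x forall y (Rxy -> exists z (Rxz & Rzy)).
(a): condition met.
(b): fails — Rwx but no t with Rwt and Rtx.
(c): fails — R12 but no z with R1z and Rz2.
(d): condition met.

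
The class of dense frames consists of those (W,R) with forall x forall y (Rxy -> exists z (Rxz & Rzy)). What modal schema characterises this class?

□□q → □q

This is density; the standard corresponding axiom is C4: □□q → □q.
Suppose □□q→□q is valid. Take Rxy and set V(q)={w : xR²w}. Then □□q at x, so □q at x, so q at y, i.e. ∃z(Rxz∧Rzy).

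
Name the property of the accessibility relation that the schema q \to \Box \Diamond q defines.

symmetry: \forall x \forall y (Rxy \to Ryx)

This is the B axiom.
It corresponds to symmetry: \forall x \forall y (Rxy \to Ryx).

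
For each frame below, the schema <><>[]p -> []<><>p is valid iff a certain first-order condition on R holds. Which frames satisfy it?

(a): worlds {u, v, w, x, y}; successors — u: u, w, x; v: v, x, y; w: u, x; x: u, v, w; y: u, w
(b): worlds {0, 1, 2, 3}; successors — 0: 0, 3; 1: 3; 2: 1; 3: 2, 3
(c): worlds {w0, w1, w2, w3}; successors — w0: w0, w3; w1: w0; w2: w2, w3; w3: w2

(a), (c)

This is the axiom for a generalized confluence (Geach) condition; its first-order frame correspondent is forall x forall y forall z ((x R^2 y & xRz) -> exists w (yRw & z R^2 w)).
(a): satisfies the condition.
(b): fails — 0R²2, 0R0 but no w with 2Rw and 0R²w.
(c): satisfies the condition.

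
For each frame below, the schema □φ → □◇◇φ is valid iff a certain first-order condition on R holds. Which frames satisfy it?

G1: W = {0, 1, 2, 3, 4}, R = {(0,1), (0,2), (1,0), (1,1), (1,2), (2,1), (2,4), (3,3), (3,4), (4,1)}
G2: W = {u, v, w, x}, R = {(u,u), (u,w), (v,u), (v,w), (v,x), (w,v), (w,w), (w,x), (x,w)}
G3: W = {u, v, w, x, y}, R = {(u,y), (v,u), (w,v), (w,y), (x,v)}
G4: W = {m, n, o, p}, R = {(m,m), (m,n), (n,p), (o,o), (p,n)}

G2, G4

Frame correspondent (Sahlqvist): ∀x ∀z (xRz → ∃w (xRw ∧ zR²w)) — i.e. a generalized confluence (Geach) condition.
G1: fails — 3R4 but no w with 3Rw and 4R²w.
G2: condition met.
G3: fails — uRy but no t with uRt and yR²t.
G4: condition met.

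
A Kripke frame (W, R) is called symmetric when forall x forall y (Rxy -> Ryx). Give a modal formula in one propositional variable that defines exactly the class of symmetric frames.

A defining formula is ψ → □◇ψ (the B axiom).
Suppose ψ→□◇ψ is valid. Take Rxy and set V(ψ)={x}. Then ψ at x, so □◇ψ at x, so ◇ψ at y, so some z with Ryz has ψ; z=x, i.e. Ryx.

ψ → □◇ψ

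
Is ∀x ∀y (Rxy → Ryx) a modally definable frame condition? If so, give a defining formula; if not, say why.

This is a Sahlqvist condition; the B axiom q → □◇q defines it.
Suppose q→□◇q is valid. Take Rxy and set V(q)={x}. Then q at x, so □◇q at x, so ◇q at y, so some z with Ryz has q; z=x, i.e. Ryx.

Yes, by q → □◇q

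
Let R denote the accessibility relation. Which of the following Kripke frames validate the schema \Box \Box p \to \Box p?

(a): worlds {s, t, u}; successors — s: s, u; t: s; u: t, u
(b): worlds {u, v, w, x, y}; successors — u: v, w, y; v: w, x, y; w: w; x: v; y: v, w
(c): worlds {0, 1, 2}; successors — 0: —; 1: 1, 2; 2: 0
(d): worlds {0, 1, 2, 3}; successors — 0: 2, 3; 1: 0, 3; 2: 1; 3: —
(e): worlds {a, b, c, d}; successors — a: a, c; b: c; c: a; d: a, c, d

This is the axiom for density; its first-order frame correspondent is \forall x \forall y (Rxy \to \exists z (Rxz \wedge Rzy)).
(a): holds.
(b): fails — Rvx but no z with Rvz and Rzx.
(c): fails — R20 but no z with R2z and Rz0.
(d): fails — R10 but no z with R1z and Rz0.
(e): fails — Rbc but no z with Rbz and Rzc.
Valid on: (a).

(a)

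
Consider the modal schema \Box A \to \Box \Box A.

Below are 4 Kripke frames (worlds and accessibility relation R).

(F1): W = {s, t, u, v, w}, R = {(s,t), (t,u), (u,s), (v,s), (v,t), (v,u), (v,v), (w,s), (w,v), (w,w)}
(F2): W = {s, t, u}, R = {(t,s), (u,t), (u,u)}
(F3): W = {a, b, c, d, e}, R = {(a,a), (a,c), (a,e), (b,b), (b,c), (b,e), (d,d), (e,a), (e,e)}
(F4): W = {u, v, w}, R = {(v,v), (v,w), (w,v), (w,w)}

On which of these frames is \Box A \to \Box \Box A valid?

The schema corresponds to transitivity: \forall x \forall y \forall z (Rxy \wedge Ryz \to Rxz).
(F1): fails — Rus and Rst but not Rut.
(F2): fails — Rut and Rts but not Rus.
(F3): fails — Rea and Rac but not Rec.
(F4): condition met.

(F4)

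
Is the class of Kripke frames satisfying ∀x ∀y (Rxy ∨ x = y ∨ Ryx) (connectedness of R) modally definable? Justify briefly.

No — not modally definable

Any modally definable frame class is closed under disjoint unions.
Take 2 disjoint single-world reflexive frames: each is trivially connected, but their disjoint union has 2 worlds with no edge between distinct components, so it is not connected.
So the class is not modally definable.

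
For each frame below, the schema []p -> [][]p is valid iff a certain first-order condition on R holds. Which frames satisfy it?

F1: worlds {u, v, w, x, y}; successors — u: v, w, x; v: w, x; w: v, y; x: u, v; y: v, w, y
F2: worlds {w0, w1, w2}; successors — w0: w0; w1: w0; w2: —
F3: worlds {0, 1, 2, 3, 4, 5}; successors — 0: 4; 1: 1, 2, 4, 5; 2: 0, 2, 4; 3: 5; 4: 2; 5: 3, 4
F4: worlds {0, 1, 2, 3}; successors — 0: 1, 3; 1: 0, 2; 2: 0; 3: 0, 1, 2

F2

This is the axiom for transitivity; its first-order frame correspondent is forall x forall y forall z (Rxy & Ryz -> Rxz).
F1: fails — Ruw and Rwy but not Ruy.
F2: holds.
F3: fails — R53 and R35 but not R55.
F4: fails — R10 and R01 but not R11.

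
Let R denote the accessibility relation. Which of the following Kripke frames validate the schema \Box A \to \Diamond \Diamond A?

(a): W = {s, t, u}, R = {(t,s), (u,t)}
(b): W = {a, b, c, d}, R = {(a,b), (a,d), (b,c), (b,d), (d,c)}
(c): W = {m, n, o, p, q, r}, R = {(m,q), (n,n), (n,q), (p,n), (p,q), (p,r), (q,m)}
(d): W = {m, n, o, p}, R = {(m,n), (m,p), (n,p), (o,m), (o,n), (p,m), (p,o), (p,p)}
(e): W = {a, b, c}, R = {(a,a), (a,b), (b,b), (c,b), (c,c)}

This is the axiom for a generalized confluence (Geach) condition; its first-order frame correspondent is \forall x \exists w (xRw \wedge x R^2 w).
(a): fails — at s but no w with sRw and sR²w.
(b): fails — at c but no w with cRw and cR²w.
(c): fails — at m but no w with mRw and mR²w.
(d): ✓.
(e): ✓.
Valid on: (d), (e).

(d), (e)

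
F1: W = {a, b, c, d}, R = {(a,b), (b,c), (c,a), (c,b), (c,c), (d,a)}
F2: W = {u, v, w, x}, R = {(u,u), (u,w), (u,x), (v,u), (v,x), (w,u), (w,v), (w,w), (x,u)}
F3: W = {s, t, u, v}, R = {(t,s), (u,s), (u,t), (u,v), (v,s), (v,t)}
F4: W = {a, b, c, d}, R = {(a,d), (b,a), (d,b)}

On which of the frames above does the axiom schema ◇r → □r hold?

F4

This is the axiom for partial functionality; its first-order frame correspondent is ∀x ∀y ∀z (Rxy ∧ Rxz → y = z).
F1: fails — c sees both a and b.
F2: fails — u sees both u and w.
F3: fails — u sees both s and t.
F4: satisfies the condition.
Valid on: F4.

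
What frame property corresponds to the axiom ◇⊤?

◇⊤ holds at w iff w has a successor, so frame-validity of ◇⊤ is exactly seriality. Equivalently via □p → ◇p:
Suppose □p→◇p is valid. At any x set V(p)=W. Then □p at x, so ◇p at x, so x has a successor.
Conversely, any frame satisfying ∀x ∃y Rxy validates the schema.
So the correspondent is seriality.

Seriality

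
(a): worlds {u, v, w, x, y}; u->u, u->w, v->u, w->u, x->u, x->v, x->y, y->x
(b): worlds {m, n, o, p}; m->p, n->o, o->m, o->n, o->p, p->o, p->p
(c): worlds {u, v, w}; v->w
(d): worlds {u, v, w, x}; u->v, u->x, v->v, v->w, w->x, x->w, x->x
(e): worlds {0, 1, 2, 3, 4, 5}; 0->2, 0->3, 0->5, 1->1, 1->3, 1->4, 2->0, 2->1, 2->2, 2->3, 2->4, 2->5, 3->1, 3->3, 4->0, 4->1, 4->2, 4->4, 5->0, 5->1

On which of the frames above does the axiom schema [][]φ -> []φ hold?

Frame correspondent (Sahlqvist): forall x forall y (Rxy -> exists z (Rxz & Rzy)) — i.e. density.
(a): fails — Ryx but no z with Ryz and Rzx.
(b): fails — Rom but no z with Roz and Rzm.
(c): fails — Rvw but no z with Rvz and Rzw.
(d): holds.
(e): fails — R50 but no z with R5z and Rz0.
Valid on: (d).

(d)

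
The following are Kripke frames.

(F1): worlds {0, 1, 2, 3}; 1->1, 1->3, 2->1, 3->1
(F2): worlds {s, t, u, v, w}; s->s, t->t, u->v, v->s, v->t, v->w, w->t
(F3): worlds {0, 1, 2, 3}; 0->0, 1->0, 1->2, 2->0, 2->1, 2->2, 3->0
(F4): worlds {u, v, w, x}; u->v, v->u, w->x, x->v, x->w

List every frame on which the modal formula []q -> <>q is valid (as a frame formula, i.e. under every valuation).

(F2), (F3), (F4)

This is the axiom for seriality; its first-order frame correspondent is forall x exists y Rxy.
(F1): fails — world 0 has no successor.
(F2): ✓.
(F3): ✓.
(F4): ✓.
Valid on: (F2), (F3), (F4).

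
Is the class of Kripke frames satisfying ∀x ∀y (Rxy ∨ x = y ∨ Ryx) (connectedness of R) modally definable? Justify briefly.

If a class were modally definable it would be closed under disjoint unions (Goldblatt–Thomason).
Take 2 disjoint single-world reflexive frames: each is trivially connected, but their disjoint union has 2 worlds with no edge between distinct components, so it is not connected.
Hence connectedness of R is not modally definable.

Not modally definable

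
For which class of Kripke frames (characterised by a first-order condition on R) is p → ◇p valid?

Equivalently (dual form): □p → p.
Suppose □p→p is valid. At any x set V(p)={w : Rxw}. Then □p holds at x, so p holds at x, i.e. Rxx.

Reflexivity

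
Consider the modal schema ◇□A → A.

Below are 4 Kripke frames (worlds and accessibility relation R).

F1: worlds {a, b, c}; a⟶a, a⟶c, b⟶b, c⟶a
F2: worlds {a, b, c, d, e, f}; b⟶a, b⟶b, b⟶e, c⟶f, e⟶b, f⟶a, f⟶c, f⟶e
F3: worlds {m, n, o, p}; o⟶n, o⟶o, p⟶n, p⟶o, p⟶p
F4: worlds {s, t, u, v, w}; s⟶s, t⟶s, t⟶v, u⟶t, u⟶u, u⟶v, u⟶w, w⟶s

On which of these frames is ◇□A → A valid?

F1

The schema corresponds to symmetry: ∀x ∀y (Rxy → Ryx).
F1: satisfies the condition.
F2: fails — Rba but not Rab.
F3: fails — Ron but not Rno.
F4: fails — Ruv but not Rvu.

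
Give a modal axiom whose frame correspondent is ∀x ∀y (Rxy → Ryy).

A defining formula is □(□s → s) (the T□ axiom).

□(□s → s)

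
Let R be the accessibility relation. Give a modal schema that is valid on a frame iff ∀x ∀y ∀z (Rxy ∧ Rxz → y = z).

◇q → □q

A defining formula is ◇q → □q (the CD axiom).
Suppose ◇q→□q is valid. Take Rxy, Rxz and set V(q)={y}. Then ◇q at x, so □q at x, so q at z, i.e. z=y.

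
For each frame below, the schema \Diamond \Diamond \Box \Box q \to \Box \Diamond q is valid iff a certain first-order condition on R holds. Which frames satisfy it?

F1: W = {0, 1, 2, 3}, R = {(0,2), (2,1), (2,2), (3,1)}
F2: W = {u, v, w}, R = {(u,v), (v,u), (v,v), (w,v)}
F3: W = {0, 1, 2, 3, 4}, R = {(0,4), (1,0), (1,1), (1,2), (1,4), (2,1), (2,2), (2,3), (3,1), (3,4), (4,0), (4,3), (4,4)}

This is the axiom for a generalized confluence (Geach) condition; its first-order frame correspondent is \forall x \forall y \forall z ((x R^2 y \wedge xRz) \to \exists w (y R^2 w \wedge zRw)).
F1: fails — 0R²1, 0R2 but no w with 1R²w and 2Rw.
F2: holds.
F3: holds.
Valid on: F2, F3.

F2, F3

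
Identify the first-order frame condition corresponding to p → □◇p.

symmetry

Suppose p→□◇p is valid. Take Rxy and set V(p)={x}. Then p at x, so □◇p at x, so ◇p at y, so some z with Ryz has p; z=x, i.e. Ryx.
Conversely, any frame satisfying ∀x ∀y (Rxy → Ryx) validates the schema.
Frame condition: ∀x ∀y (Rxy → Ryx).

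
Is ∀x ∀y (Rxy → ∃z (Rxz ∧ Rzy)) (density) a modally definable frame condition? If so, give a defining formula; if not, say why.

Definable; □□p → □p defines it

This is a Sahlqvist condition; the C4 axiom □□p → □p defines it.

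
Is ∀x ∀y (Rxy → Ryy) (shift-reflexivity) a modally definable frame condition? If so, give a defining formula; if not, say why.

The condition is shift-reflexivity. A defining modal formula is □(□r → r).

Yes, by □(□r → r)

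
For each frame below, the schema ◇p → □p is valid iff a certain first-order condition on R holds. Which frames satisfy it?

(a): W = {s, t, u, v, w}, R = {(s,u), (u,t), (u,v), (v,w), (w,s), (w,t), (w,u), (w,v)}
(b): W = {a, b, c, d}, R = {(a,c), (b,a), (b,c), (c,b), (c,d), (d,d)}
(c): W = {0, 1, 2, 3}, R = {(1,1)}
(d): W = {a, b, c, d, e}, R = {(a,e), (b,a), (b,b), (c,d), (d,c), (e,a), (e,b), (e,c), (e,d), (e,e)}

This is the axiom for partial functionality; its first-order frame correspondent is ∀x ∀y ∀z (Rxy ∧ Rxz → y = z).
(a): fails — u sees both t and v.
(b): fails — b sees both a and c.
(c): condition met.
(d): fails — b sees both a and b.

(c)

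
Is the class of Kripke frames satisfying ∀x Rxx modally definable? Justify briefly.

The condition is reflexivity. A defining modal formula is □p → p.

Definable; □p → p defines it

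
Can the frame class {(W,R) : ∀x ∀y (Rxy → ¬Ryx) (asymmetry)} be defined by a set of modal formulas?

Not definable by any modal formula

If a class were modally definable it would be closed under surjective bounded morphisms (Goldblatt–Thomason).
The 4-cycle (worlds 0,1,2,3 with 0→1→2→3→0) is asymmetric. Mapping every world to a single reflexive point • is a surjective bounded morphism, and the reflexive point is not asymmetric (R•• but asymmetry requires ¬R••).
So the class is not modally definable.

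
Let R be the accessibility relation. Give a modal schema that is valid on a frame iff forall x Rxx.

□ψ → ψ

This is reflexivity; the standard corresponding axiom is T: □ψ → ψ.
Suppose □ψ→ψ is valid. At any x set V(ψ)={w : Rxw}. Then □ψ holds at x, so ψ holds at x, i.e. Rxx.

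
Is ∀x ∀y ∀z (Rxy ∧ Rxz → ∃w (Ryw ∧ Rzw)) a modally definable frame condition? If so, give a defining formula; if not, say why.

Yes — defined by ◇□r → □◇r

Yes: it is convergence, defined by the .2 schema ◇□r → □◇r.
Suppose ◇□r→□◇r is valid. Take Rxy, Rxz and set V(r)={w : Ryw}. Then □r at y so ◇□r at x, so □◇r at x, so ◇r at z, giving w with Rzw and Ryw.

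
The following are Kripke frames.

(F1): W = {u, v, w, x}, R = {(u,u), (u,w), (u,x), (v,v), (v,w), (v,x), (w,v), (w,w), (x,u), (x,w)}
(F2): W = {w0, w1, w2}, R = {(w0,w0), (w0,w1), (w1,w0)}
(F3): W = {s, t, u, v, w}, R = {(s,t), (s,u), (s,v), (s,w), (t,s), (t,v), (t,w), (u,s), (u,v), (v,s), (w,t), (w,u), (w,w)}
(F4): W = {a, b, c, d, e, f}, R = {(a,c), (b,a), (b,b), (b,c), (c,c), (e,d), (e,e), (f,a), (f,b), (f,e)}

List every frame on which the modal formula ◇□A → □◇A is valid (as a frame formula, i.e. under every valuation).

(F1), (F2)

The schema corresponds to convergence: ∀x ∀y ∀z (Rxy ∧ Rxz → ∃w (Ryw ∧ Rzw)).
(F1): holds.
(F2): holds.
(F3): fails — Rsv and Rsw but v and w have no common successor.
(F4): fails — Ree and Red but e and d have no common successor.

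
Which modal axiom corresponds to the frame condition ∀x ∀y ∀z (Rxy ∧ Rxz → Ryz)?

◇q → □◇q

A defining formula is ◇q → □◇q (the 5 axiom).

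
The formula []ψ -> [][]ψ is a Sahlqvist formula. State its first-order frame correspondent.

This is the 4 axiom.
It corresponds to transitivity: forall x forall y forall z (Rxy & Ryz -> Rxz).

Transitivity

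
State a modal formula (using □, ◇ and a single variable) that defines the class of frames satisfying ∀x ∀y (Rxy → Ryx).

This is symmetry; the standard corresponding axiom is B: r → □◇r.

r → □◇r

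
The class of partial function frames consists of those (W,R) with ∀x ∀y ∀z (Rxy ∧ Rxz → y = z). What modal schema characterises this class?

The condition is partial functionality. The CD schema ◇q → □q defines it.
Suppose ◇q→□q is valid. Take Rxy, Rxz and set V(q)={y}. Then ◇q at x, so □q at x, so q at z, i.e. z=y.

◇q → □q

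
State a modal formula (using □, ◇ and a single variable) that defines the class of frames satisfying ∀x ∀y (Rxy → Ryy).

The condition is shift-reflexivity. The T□ schema □(□s → s) defines it.

□(□s → s)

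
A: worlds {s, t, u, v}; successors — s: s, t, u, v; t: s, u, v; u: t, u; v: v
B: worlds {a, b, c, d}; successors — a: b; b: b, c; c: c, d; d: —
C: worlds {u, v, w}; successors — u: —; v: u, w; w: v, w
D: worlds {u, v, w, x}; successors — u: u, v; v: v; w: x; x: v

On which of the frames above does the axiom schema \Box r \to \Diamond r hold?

A, D

The schema corresponds to seriality: \forall x \exists y Rxy.
A: holds.
B: fails — world d has no successor.
C: fails — world u has no successor.
D: holds.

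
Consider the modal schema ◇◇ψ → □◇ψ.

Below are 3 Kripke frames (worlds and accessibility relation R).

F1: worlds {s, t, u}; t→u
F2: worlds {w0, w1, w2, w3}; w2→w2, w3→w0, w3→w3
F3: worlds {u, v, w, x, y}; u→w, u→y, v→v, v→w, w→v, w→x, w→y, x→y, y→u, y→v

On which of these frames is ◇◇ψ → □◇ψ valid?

Frame correspondent (Sahlqvist): ∀x ∀y ∀z ((xR²y ∧ xRz) → ∃w (y = w ∧ zRw)) — i.e. a generalized confluence (Geach) condition.
F1: holds.
F2: fails — w3R²w0, w3Rw0 but no w with w0=w and w0Rw.
F3: fails — uR²u, uRw but no t with u=t and wRt.

F1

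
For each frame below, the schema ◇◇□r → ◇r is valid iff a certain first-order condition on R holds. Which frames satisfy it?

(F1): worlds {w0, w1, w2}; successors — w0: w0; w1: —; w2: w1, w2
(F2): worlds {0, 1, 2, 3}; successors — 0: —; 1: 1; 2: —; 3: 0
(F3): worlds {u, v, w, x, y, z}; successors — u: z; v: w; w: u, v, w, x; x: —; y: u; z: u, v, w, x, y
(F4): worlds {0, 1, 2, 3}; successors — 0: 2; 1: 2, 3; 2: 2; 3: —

(F2), (F4)

The schema corresponds to a generalized confluence (Geach) condition: ∀x ∀y (xR²y → ∃w (yRw ∧ xRw)).
(F1): fails — w2R²w1 but no w with w1Rw and w2Rw.
(F2): condition met.
(F3): fails — uR²v but no t with vRt and uRt.
(F4): condition met.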